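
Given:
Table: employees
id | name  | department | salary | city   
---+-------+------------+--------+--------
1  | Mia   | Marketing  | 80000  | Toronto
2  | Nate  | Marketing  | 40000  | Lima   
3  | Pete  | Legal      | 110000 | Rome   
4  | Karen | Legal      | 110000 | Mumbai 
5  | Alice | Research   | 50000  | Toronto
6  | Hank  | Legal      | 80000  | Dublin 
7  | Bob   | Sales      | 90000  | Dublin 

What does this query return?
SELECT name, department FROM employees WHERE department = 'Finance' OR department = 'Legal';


Filtering: department = 'Finance' OR 'Legal'
Matching: 3 rows

3 rows:
Pete, Legal
Karen, Legal
Hank, Legal


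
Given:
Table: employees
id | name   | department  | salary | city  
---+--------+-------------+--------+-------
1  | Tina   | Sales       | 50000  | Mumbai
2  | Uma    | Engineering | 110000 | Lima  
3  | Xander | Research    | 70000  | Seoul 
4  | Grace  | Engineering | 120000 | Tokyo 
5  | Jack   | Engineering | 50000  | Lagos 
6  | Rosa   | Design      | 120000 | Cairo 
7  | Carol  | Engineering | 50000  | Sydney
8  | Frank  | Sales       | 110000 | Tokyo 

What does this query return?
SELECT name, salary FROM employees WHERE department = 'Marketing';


Filtering: department = 'Marketing'
Matching rows: 0

Empty result set (0 rows)


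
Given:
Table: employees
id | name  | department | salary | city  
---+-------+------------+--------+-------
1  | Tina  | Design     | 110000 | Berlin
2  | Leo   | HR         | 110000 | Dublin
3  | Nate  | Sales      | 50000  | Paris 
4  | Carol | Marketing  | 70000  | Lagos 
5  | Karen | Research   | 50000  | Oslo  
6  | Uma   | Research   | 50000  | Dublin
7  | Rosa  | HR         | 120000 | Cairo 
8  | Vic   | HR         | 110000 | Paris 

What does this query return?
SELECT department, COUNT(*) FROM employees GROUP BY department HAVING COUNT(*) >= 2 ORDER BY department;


Groups with count >= 2:
  HR: 3 -> PASS
  Research: 2 -> PASS
  Design: 1 -> filtered out
  Marketing: 1 -> filtered out
  Sales: 1 -> filtered out


2 groups:
HR, 3
Research, 2


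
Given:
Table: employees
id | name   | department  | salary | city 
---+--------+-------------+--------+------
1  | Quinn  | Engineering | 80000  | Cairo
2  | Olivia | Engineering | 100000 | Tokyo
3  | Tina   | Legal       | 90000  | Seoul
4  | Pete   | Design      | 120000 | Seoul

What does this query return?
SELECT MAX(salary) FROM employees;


Salaries: 80000, 100000, 90000, 120000
MAX = 120000

120000


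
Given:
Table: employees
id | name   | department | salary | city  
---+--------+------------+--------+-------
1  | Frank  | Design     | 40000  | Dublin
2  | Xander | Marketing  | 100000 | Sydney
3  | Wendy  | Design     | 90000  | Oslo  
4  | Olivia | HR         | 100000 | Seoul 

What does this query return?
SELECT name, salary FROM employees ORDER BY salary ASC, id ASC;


Sorting by salary ASC, then id ASC for ties

4 rows:
Frank, 40000
Wendy, 90000
Xander, 100000
Olivia, 100000


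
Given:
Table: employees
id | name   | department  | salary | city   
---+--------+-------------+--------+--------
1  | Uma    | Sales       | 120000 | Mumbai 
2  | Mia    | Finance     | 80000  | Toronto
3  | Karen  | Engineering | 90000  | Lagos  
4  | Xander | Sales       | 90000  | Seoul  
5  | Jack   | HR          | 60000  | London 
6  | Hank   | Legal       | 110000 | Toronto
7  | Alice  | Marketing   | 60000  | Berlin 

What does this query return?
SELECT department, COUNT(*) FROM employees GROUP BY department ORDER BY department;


Assigning each row to its department group:
  Uma -> Sales
  Mia -> Finance
  Karen -> Engineering
  Xander -> Sales
  Jack -> HR
  Hank -> Legal
  Alice -> Marketing


6 groups:
Engineering, 1
Finance, 1
HR, 1
Legal, 1
Marketing, 1
Sales, 2


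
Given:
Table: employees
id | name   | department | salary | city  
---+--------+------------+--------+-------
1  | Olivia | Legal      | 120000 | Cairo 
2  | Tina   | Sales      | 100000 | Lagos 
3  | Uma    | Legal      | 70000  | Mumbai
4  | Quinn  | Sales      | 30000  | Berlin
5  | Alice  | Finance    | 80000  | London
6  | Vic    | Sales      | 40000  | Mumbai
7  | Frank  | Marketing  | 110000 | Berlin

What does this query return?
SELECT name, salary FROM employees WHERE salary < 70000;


Filtering: salary < 70000
Matching: 2 rows

2 rows:
Quinn, 30000
Vic, 40000


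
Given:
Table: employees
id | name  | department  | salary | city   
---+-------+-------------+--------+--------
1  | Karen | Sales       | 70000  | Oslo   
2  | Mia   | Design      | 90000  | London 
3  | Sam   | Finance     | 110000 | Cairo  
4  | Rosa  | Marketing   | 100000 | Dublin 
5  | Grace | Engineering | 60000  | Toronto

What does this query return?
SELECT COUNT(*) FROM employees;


COUNT(*) counts all rows

5


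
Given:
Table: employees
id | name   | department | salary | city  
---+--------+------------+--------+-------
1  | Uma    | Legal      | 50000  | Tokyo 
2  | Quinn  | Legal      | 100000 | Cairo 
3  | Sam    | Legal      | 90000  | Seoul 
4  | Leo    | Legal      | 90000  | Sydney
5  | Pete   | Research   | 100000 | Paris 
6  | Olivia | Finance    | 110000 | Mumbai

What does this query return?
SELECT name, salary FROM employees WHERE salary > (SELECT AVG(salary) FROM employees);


Subquery: AVG(salary) = 90000.0
Filtering: salary > 90000.0
  Quinn (100000) -> MATCH
  Pete (100000) -> MATCH
  Olivia (110000) -> MATCH


3 rows:
Quinn, 100000
Pete, 100000
Olivia, 110000


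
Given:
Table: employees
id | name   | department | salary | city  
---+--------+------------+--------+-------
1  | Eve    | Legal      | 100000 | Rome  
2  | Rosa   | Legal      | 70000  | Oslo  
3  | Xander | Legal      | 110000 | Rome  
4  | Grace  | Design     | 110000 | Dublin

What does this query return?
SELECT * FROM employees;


SELECT * returns all 4 rows with all columns

4 rows:
1, Eve, Legal, 100000, Rome
2, Rosa, Legal, 70000, Oslo
3, Xander, Legal, 110000, Rome
4, Grace, Design, 110000, Dublin


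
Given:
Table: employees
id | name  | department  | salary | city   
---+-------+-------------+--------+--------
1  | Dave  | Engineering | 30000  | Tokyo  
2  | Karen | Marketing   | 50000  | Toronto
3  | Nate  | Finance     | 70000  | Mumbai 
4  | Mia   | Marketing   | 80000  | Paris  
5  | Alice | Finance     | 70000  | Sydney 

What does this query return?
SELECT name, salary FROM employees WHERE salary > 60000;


Filtering: salary > 60000
Matching: 3 rows

3 rows:
Nate, 70000
Mia, 80000
Alice, 70000


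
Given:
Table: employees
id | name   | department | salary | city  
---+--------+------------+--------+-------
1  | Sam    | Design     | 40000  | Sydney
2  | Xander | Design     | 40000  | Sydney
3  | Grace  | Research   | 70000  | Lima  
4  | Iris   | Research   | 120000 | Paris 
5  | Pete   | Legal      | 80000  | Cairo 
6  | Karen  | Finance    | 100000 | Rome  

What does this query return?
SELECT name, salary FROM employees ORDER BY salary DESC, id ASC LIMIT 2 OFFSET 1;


Sort by salary DESC (id ASC tiebreak), then skip 1 and take 2
Rows 2 through 3

2 rows:
Karen, 100000
Pete, 80000


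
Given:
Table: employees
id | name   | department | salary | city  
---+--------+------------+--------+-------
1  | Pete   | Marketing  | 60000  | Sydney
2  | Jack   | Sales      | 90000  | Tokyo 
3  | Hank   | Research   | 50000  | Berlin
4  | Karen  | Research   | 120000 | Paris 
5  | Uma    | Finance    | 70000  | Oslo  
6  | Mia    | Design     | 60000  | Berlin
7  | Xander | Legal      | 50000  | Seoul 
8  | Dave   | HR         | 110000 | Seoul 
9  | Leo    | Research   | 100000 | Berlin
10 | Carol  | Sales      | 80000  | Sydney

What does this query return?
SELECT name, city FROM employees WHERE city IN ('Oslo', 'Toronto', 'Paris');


Filtering: city IN ('Oslo', 'Toronto', 'Paris')
Matching: 2 rows

2 rows:
Karen, Paris
Uma, Oslo


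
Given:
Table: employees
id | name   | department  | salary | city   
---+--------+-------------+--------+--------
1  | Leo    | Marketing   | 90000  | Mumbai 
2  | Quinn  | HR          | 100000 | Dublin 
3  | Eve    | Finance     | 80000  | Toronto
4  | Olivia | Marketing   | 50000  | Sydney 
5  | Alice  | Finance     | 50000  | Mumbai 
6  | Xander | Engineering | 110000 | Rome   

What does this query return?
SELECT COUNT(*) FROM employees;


COUNT(*) counts all rows

6


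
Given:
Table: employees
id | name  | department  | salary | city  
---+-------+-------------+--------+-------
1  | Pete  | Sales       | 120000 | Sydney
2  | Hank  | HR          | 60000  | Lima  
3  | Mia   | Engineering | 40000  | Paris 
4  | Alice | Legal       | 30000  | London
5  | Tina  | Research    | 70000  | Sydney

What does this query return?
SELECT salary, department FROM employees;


Projecting columns: salary, department

5 rows:
120000, Sales
60000, HR
40000, Engineering
30000, Legal
70000, Research


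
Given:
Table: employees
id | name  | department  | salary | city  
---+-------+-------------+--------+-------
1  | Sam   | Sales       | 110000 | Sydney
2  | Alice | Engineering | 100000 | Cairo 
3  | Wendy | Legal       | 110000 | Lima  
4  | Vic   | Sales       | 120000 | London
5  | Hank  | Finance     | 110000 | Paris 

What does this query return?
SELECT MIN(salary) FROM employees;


Salaries: 110000, 100000, 110000, 120000, 110000
MIN = 100000

100000


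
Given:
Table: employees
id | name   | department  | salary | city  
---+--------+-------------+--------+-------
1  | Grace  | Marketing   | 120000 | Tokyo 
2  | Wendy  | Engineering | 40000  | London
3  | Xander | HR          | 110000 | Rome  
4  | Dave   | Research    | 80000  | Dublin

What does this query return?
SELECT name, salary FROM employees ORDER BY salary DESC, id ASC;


Sorting by salary DESC, then id ASC for ties

4 rows:
Grace, 120000
Xander, 110000
Dave, 80000
Wendy, 40000


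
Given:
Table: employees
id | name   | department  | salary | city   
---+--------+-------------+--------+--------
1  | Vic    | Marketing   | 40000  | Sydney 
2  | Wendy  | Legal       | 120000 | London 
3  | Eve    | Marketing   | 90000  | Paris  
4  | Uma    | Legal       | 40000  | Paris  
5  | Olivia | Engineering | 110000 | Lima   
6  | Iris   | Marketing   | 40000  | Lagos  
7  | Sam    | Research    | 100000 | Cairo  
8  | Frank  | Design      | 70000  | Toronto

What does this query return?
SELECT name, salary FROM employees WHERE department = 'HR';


Filtering: department = 'HR'
Matching rows: 0

Empty result set (0 rows)


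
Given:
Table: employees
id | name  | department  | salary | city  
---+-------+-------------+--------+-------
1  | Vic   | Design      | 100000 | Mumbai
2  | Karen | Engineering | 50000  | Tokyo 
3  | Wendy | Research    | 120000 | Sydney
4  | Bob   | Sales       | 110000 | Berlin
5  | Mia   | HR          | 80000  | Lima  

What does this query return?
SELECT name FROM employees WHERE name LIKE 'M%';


LIKE 'M%' matches names starting with 'M'
Matching: 1

1 rows:
Mia


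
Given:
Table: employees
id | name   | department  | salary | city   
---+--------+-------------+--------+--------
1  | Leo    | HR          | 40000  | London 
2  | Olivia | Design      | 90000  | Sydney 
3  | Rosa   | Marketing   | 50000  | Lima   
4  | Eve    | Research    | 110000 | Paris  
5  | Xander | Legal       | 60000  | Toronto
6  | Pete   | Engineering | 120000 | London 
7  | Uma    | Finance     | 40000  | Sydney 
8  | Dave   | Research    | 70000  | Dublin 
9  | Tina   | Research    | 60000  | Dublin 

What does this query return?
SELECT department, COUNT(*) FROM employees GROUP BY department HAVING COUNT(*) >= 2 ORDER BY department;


Groups with count >= 2:
  Research: 3 -> PASS
  Design: 1 -> filtered out
  Engineering: 1 -> filtered out
  Finance: 1 -> filtered out
  HR: 1 -> filtered out
  Legal: 1 -> filtered out
  Marketing: 1 -> filtered out


1 groups:
Research, 3


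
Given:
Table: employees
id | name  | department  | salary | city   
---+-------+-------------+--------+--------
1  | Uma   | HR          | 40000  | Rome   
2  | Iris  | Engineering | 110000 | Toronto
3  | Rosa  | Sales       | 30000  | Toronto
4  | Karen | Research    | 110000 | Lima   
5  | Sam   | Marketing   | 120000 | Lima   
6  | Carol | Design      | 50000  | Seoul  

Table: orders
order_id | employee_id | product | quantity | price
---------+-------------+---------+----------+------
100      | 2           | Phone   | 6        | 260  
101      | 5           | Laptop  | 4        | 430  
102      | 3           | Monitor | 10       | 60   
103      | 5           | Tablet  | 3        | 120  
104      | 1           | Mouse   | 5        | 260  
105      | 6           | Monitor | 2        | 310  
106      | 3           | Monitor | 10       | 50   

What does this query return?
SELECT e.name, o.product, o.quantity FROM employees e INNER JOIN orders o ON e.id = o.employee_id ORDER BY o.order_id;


Joining employees.id = orders.employee_id:
  employee Iris (id=2) -> order Phone
  employee Sam (id=5) -> order Laptop
  employee Rosa (id=3) -> order Monitor
  employee Sam (id=5) -> order Tablet
  employee Uma (id=1) -> order Mouse
  employee Carol (id=6) -> order Monitor
  employee Rosa (id=3) -> order Monitor


7 rows:
Iris, Phone, 6
Sam, Laptop, 4
Rosa, Monitor, 10
Sam, Tablet, 3
Uma, Mouse, 5
Carol, Monitor, 2
Rosa, Monitor, 10


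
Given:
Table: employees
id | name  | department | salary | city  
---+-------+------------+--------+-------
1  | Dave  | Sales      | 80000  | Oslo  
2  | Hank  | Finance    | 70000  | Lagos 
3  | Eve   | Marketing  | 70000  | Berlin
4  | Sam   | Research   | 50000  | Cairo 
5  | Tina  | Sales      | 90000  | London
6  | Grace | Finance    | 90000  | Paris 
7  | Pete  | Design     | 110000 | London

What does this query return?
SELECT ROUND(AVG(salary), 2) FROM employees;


SUM(salary) = 560000
COUNT = 7
ROUND(AVG, 2) = ROUND(560000 / 7, 2) = 80000.0

80000.0


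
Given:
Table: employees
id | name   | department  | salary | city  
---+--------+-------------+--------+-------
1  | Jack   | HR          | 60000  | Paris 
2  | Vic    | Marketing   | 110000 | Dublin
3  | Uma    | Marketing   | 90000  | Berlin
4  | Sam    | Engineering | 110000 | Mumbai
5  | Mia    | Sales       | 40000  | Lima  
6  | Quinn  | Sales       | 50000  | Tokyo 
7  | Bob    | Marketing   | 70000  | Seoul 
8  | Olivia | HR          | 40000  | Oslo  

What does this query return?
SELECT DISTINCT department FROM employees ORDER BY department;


All 'department' values (row order): HR, Marketing, Marketing, Engineering, Sales, Sales, Marketing, HR
Removing duplicates leaves 4 unique value(s).

4 values:
Engineering
HR
Marketing
Sales


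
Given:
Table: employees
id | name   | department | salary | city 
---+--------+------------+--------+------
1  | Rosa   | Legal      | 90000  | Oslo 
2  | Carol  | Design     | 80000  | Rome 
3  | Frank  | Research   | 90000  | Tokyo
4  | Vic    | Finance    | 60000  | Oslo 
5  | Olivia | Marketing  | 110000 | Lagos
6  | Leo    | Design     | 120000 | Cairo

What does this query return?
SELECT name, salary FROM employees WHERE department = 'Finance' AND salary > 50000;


Filtering: department = 'Finance' AND salary > 50000
Matching: 1 rows

1 rows:
Vic, 60000


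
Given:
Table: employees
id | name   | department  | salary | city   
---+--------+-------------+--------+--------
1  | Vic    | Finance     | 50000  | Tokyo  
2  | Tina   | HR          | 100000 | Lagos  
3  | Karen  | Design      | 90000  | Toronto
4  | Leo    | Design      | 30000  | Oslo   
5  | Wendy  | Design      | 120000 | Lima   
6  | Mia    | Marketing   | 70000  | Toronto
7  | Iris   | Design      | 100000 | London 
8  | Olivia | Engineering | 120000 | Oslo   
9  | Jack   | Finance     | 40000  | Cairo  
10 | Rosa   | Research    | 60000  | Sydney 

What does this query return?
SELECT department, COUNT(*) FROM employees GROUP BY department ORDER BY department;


Assigning each row to its department group:
  Vic -> Finance
  Tina -> HR
  Karen -> Design
  Leo -> Design
  Wendy -> Design
  Mia -> Marketing
  Iris -> Design
  Olivia -> Engineering
  Jack -> Finance
  Rosa -> Research


6 groups:
Design, 4
Engineering, 1
Finance, 2
HR, 1
Marketing, 1
Research, 1


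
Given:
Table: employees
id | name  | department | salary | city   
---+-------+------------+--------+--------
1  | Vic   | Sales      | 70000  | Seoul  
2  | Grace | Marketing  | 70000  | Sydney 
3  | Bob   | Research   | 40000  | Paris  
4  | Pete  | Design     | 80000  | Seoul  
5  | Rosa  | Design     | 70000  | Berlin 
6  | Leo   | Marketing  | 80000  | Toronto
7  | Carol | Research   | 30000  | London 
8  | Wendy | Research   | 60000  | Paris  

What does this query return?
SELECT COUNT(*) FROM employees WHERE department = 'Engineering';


Counting rows where department = 'Engineering'


0


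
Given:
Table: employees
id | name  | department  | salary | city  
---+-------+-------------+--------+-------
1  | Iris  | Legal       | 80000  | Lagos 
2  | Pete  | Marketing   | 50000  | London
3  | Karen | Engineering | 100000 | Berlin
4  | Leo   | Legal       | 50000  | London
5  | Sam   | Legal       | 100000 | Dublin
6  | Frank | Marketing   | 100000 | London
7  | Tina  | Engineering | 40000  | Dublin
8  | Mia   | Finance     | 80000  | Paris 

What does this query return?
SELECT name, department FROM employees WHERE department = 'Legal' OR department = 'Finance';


Filtering: department = 'Legal' OR 'Finance'
Matching: 4 rows

4 rows:
Iris, Legal
Leo, Legal
Sam, Legal
Mia, Finance


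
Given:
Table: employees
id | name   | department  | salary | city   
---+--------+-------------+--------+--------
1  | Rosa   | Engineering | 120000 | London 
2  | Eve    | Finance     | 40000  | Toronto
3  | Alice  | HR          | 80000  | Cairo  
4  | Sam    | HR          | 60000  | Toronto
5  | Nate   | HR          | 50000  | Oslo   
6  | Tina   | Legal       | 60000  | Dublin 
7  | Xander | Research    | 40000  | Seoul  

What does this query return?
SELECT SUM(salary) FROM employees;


SUM(salary) = 120000 + 40000 + 80000 + 60000 + 50000 + 60000 + 40000 = 450000

450000


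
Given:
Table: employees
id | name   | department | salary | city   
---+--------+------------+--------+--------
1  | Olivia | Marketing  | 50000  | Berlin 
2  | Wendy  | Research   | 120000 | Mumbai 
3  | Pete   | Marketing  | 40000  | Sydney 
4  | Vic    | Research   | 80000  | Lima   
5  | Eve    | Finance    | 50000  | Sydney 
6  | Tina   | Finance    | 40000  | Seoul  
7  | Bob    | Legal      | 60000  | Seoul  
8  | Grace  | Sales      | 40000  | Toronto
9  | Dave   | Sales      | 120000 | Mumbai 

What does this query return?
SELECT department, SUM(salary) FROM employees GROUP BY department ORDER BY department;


Summing salary within each department:
  Finance: 50000 + 40000 = 90000
  Legal: 60000 = 60000
  Marketing: 50000 + 40000 = 90000
  Research: 120000 + 80000 = 200000
  Sales: 40000 + 120000 = 160000


5 groups:
Finance, 90000
Legal, 60000
Marketing, 90000
Research, 200000
Sales, 160000


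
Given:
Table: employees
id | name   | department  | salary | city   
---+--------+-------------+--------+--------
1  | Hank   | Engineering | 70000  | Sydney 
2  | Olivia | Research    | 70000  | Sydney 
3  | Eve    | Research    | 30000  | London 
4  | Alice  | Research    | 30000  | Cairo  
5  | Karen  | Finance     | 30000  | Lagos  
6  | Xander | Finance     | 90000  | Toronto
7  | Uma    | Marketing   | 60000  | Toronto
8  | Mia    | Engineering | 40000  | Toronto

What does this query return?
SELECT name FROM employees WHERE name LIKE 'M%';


LIKE 'M%' matches names starting with 'M'
Matching: 1

1 rows:
Mia


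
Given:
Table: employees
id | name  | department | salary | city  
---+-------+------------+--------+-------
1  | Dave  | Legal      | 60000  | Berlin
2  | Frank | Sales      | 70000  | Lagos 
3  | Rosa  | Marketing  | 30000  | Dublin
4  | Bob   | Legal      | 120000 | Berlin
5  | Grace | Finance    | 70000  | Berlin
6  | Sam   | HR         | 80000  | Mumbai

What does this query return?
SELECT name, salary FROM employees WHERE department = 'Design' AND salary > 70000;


Filtering: department = 'Design' AND salary > 70000
Matching: 0 rows

Empty result set (0 rows)


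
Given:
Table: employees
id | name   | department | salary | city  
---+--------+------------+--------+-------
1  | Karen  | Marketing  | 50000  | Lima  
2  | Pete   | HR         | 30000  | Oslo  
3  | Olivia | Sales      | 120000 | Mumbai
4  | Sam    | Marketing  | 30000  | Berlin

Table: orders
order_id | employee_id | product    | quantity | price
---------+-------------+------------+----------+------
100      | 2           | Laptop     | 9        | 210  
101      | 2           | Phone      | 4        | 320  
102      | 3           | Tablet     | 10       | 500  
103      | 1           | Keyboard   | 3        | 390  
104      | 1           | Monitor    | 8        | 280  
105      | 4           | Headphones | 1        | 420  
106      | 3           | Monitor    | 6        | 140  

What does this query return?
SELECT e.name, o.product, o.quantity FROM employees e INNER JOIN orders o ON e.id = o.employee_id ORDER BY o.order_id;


Joining employees.id = orders.employee_id:
  employee Pete (id=2) -> order Laptop
  employee Pete (id=2) -> order Phone
  employee Olivia (id=3) -> order Tablet
  employee Karen (id=1) -> order Keyboard
  employee Karen (id=1) -> order Monitor
  employee Sam (id=4) -> order Headphones
  employee Olivia (id=3) -> order Monitor


7 rows:
Pete, Laptop, 9
Pete, Phone, 4
Olivia, Tablet, 10
Karen, Keyboard, 3
Karen, Monitor, 8
Sam, Headphones, 1
Olivia, Monitor, 6


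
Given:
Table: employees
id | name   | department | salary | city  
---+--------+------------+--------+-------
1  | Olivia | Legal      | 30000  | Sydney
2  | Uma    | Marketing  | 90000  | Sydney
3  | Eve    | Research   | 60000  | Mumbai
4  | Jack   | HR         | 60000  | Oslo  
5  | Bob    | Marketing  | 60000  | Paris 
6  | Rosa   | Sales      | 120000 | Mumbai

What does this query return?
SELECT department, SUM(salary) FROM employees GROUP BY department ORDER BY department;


Summing salary within each department:
  HR: 60000 = 60000
  Legal: 30000 = 30000
  Marketing: 90000 + 60000 = 150000
  Research: 60000 = 60000
  Sales: 120000 = 120000


5 groups:
HR, 60000
Legal, 30000
Marketing, 150000
Research, 60000
Sales, 120000


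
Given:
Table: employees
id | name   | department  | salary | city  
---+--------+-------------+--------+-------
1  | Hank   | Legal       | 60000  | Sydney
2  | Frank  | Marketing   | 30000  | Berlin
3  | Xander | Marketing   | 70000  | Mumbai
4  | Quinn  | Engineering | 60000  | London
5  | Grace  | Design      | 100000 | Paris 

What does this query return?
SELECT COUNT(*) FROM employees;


COUNT(*) counts all rows

5


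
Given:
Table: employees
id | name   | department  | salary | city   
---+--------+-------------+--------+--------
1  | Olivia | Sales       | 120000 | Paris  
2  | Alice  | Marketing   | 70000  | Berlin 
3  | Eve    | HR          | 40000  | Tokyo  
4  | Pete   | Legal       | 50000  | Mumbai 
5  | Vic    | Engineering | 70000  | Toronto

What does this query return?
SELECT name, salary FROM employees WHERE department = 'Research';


Filtering: department = 'Research'
Matching rows: 0

Empty result set (0 rows)


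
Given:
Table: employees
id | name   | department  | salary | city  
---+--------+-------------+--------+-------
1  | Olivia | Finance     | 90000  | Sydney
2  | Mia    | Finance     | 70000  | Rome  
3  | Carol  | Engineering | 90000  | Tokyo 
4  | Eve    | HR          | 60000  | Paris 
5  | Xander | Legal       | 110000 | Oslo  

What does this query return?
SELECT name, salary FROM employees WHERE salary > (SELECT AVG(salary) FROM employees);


Subquery: AVG(salary) = 84000.0
Filtering: salary > 84000.0
  Olivia (90000) -> MATCH
  Carol (90000) -> MATCH
  Xander (110000) -> MATCH


3 rows:
Olivia, 90000
Carol, 90000
Xander, 110000


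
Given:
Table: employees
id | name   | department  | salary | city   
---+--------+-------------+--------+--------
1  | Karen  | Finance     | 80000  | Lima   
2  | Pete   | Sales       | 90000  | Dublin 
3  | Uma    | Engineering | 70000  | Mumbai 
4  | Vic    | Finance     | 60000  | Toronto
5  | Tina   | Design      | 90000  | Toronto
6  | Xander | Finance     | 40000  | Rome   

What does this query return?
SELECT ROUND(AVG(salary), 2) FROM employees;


SUM(salary) = 430000
COUNT = 6
ROUND(AVG, 2) = ROUND(430000 / 6, 2) = 71666.67

71666.67


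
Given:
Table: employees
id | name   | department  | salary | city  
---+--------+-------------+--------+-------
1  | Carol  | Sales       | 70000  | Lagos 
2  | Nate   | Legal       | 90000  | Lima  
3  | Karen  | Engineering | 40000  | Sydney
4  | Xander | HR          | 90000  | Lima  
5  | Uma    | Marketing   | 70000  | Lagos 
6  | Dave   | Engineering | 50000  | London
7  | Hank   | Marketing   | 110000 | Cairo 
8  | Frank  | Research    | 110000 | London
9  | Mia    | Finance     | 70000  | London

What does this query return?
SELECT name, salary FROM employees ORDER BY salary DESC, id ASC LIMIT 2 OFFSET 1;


Sort by salary DESC (id ASC tiebreak), then skip 1 and take 2
Rows 2 through 3

2 rows:
Frank, 110000
Nate, 90000


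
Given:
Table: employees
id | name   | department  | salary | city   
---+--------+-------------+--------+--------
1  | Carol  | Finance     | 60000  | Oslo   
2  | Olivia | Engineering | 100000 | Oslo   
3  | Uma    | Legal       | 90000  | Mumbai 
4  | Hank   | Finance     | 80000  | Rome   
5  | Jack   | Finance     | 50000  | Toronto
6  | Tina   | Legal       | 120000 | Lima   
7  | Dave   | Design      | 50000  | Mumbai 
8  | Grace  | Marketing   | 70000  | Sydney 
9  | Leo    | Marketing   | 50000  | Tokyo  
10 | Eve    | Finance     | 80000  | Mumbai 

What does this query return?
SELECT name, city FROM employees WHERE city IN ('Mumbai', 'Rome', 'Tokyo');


Filtering: city IN ('Mumbai', 'Rome', 'Tokyo')
Matching: 5 rows

5 rows:
Uma, Mumbai
Hank, Rome
Dave, Mumbai
Leo, Tokyo
Eve, Mumbai


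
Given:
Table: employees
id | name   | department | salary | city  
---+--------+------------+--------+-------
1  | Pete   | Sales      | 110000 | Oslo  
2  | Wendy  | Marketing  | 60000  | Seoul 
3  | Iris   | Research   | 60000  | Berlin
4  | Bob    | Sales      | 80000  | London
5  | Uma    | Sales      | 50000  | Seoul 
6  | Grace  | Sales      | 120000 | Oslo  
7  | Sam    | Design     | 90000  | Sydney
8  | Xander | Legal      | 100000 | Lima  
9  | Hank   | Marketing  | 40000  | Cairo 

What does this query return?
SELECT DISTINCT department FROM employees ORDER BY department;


All 'department' values (row order): Sales, Marketing, Research, Sales, Sales, Sales, Design, Legal, Marketing
Removing duplicates leaves 5 unique value(s).

5 values:
Design
Legal
Marketing
Research
Sales


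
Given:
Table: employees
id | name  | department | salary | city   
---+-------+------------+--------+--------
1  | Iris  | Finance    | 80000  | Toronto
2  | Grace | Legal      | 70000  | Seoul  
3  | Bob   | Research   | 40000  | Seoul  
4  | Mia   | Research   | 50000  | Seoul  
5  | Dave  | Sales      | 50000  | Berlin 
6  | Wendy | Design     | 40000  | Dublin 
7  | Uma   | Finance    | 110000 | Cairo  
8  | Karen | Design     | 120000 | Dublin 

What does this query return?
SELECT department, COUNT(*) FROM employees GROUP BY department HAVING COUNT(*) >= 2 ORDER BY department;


Groups with count >= 2:
  Design: 2 -> PASS
  Finance: 2 -> PASS
  Research: 2 -> PASS
  Legal: 1 -> filtered out
  Sales: 1 -> filtered out


3 groups:
Design, 2
Finance, 2
Research, 2


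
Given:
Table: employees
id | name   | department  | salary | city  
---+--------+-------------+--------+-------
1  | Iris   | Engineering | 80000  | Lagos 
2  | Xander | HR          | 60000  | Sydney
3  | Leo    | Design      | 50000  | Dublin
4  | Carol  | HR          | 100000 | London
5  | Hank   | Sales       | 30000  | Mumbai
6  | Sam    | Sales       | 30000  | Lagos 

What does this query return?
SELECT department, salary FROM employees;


Projecting columns: department, salary

6 rows:
Engineering, 80000
HR, 60000
Design, 50000
HR, 100000
Sales, 30000
Sales, 30000


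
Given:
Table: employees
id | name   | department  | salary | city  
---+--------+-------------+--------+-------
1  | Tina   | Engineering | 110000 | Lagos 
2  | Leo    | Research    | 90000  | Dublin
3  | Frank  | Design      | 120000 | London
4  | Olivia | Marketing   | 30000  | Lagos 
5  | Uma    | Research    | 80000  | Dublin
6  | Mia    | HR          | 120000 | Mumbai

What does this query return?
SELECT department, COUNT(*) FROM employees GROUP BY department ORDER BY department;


Assigning each row to its department group:
  Tina -> Engineering
  Leo -> Research
  Frank -> Design
  Olivia -> Marketing
  Uma -> Research
  Mia -> HR


5 groups:
Design, 1
Engineering, 1
HR, 1
Marketing, 1
Research, 2


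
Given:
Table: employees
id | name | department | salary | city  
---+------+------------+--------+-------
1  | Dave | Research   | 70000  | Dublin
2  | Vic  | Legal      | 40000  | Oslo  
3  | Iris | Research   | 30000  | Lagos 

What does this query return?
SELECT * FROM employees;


SELECT * returns all 3 rows with all columns

3 rows:
1, Dave, Research, 70000, Dublin
2, Vic, Legal, 40000, Oslo
3, Iris, Research, 30000, Lagos


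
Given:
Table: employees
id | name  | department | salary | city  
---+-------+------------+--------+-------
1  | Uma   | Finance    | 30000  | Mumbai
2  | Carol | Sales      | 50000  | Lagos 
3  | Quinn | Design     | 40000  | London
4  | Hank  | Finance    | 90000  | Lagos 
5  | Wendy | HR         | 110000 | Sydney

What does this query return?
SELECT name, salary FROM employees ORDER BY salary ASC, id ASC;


Sorting by salary ASC, then id ASC for ties

5 rows:
Uma, 30000
Quinn, 40000
Carol, 50000
Hank, 90000
Wendy, 110000


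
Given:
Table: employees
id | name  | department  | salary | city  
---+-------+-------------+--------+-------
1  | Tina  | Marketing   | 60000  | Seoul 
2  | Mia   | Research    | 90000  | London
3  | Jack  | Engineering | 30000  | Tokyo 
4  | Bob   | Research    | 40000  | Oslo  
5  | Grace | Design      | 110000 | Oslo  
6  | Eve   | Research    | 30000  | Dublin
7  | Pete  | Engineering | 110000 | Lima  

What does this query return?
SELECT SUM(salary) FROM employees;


SUM(salary) = 60000 + 90000 + 30000 + 40000 + 110000 + 30000 + 110000 = 470000

470000


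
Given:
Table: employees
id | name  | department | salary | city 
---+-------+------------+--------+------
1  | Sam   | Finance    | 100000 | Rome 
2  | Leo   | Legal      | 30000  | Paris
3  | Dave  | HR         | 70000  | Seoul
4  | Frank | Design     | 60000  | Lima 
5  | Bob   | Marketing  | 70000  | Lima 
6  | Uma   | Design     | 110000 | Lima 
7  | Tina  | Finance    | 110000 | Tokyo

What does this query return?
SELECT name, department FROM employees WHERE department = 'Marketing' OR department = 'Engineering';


Filtering: department = 'Marketing' OR 'Engineering'
Matching: 1 rows

1 rows:
Bob, Marketing


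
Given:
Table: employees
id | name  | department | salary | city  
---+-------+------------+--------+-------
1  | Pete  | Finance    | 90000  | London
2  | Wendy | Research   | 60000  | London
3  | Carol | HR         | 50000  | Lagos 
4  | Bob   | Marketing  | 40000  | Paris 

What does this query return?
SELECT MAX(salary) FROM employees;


Salaries: 90000, 60000, 50000, 40000
MAX = 90000

90000


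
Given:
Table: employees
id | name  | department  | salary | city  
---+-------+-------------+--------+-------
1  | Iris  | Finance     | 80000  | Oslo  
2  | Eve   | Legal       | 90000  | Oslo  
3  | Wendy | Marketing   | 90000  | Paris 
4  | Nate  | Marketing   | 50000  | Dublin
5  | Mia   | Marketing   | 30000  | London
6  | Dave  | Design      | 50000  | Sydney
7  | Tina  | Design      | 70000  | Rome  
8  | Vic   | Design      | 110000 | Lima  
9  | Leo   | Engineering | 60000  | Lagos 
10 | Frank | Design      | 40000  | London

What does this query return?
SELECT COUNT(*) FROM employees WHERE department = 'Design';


Counting rows where department = 'Design'
  Dave -> MATCH
  Tina -> MATCH
  Vic -> MATCH
  Frank -> MATCH


4


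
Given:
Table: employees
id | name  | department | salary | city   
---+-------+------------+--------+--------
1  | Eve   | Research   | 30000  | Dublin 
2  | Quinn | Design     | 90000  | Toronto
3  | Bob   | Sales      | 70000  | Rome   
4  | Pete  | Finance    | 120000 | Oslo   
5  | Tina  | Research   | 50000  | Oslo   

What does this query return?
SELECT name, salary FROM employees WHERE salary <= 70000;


Filtering: salary <= 70000
Matching: 3 rows

3 rows:
Eve, 30000
Bob, 70000
Tina, 50000


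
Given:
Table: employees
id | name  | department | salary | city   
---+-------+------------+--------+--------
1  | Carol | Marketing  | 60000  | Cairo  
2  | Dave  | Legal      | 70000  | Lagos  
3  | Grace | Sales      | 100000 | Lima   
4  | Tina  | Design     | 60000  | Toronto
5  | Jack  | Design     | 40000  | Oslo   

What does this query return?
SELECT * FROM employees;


SELECT * returns all 5 rows with all columns

5 rows:
1, Carol, Marketing, 60000, Cairo
2, Dave, Legal, 70000, Lagos
3, Grace, Sales, 100000, Lima
4, Tina, Design, 60000, Toronto
5, Jack, Design, 40000, Oslo


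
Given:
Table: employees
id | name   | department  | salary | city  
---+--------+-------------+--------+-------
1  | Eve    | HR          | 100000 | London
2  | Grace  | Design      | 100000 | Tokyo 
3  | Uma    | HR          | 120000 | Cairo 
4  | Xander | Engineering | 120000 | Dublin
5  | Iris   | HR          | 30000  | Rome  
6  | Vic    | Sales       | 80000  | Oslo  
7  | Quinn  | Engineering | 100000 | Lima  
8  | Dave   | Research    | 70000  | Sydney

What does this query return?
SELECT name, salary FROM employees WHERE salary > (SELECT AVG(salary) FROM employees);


Subquery: AVG(salary) = 90000.0
Filtering: salary > 90000.0
  Eve (100000) -> MATCH
  Grace (100000) -> MATCH
  Uma (120000) -> MATCH
  Xander (120000) -> MATCH
  Quinn (100000) -> MATCH


5 rows:
Eve, 100000
Grace, 100000
Uma, 120000
Xander, 120000
Quinn, 100000


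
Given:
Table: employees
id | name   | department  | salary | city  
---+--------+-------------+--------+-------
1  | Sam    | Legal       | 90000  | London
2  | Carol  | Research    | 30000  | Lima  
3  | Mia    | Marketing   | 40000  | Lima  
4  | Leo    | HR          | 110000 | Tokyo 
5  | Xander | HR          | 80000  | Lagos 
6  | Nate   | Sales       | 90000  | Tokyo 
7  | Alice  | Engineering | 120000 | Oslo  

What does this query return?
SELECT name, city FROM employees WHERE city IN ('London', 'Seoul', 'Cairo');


Filtering: city IN ('London', 'Seoul', 'Cairo')
Matching: 1 rows

1 rows:
Sam, London


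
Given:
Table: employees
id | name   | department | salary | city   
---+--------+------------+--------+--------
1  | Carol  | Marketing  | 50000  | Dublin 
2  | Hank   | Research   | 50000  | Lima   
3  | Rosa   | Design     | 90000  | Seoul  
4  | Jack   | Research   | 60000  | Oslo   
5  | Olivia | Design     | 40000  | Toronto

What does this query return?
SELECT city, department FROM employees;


Projecting columns: city, department

5 rows:
Dublin, Marketing
Lima, Research
Seoul, Design
Oslo, Research
Toronto, Design


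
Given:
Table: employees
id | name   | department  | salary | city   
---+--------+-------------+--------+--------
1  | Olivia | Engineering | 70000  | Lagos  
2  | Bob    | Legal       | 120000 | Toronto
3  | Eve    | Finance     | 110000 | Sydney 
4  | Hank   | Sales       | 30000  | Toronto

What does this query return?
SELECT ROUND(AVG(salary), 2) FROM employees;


SUM(salary) = 330000
COUNT = 4
ROUND(AVG, 2) = ROUND(330000 / 4, 2) = 82500.0

82500.0


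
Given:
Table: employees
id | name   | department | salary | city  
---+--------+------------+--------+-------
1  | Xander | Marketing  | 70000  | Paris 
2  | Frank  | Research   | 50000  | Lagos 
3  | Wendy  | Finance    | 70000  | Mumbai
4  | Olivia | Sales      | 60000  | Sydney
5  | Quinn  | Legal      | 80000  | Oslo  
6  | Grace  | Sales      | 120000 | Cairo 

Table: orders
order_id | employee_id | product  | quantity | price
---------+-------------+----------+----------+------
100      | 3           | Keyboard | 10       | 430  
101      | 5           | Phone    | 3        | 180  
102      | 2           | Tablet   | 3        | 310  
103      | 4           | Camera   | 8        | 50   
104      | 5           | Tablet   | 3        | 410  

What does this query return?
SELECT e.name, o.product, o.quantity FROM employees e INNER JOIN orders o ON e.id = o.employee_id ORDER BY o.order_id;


Joining employees.id = orders.employee_id:
  employee Wendy (id=3) -> order Keyboard
  employee Quinn (id=5) -> order Phone
  employee Frank (id=2) -> order Tablet
  employee Olivia (id=4) -> order Camera
  employee Quinn (id=5) -> order Tablet


5 rows:
Wendy, Keyboard, 10
Quinn, Phone, 3
Frank, Tablet, 3
Olivia, Camera, 8
Quinn, Tablet, 3


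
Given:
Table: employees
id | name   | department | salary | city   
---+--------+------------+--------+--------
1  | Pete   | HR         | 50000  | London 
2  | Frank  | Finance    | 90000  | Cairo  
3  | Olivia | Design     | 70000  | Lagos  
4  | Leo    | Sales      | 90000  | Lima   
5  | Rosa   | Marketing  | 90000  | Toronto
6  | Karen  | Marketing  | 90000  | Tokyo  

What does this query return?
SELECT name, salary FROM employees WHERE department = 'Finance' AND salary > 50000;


Filtering: department = 'Finance' AND salary > 50000
Matching: 1 rows

1 rows:
Frank, 90000


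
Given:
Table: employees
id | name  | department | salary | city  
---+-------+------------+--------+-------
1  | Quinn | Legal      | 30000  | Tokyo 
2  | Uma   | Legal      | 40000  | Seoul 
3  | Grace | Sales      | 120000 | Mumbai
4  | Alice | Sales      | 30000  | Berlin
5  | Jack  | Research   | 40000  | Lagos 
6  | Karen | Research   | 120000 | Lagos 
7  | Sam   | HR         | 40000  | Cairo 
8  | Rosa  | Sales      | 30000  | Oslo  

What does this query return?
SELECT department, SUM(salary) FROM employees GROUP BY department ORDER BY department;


Summing salary within each department:
  HR: 40000 = 40000
  Legal: 30000 + 40000 = 70000
  Research: 40000 + 120000 = 160000
  Sales: 120000 + 30000 + 30000 = 180000


4 groups:
HR, 40000
Legal, 70000
Research, 160000
Sales, 180000


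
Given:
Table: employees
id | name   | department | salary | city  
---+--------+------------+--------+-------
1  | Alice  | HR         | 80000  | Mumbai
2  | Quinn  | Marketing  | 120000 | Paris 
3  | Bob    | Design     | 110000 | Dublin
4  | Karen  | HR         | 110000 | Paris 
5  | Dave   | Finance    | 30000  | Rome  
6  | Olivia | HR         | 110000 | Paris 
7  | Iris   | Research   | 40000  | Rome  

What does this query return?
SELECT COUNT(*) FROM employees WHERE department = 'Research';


Counting rows where department = 'Research'
  Iris -> MATCH


1


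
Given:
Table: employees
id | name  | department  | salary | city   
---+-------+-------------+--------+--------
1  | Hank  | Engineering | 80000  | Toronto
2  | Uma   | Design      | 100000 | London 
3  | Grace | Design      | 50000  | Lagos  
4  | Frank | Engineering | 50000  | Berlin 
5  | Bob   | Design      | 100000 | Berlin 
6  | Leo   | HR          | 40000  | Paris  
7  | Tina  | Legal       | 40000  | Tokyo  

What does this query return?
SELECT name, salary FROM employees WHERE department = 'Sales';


Filtering: department = 'Sales'
Matching rows: 0

Empty result set (0 rows)


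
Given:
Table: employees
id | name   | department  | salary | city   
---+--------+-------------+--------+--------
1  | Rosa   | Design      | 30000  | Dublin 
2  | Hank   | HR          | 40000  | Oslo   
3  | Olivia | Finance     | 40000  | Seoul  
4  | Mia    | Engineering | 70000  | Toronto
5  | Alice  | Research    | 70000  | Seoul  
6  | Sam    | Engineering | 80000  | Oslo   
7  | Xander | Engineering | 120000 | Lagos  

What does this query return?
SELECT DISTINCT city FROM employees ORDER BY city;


All 'city' values (row order): Dublin, Oslo, Seoul, Toronto, Seoul, Oslo, Lagos
Removing duplicates leaves 5 unique value(s).

5 values:
Dublin
Lagos
Oslo
Seoul
Toronto
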